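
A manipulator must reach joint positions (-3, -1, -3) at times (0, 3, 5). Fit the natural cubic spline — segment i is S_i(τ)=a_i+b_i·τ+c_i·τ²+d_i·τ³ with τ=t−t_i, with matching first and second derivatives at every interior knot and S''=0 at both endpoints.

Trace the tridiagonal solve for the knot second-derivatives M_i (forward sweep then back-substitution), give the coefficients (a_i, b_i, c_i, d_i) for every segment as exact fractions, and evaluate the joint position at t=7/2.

  seg 0: a=-3 b=7/6 c=0 d=-1/18
  seg 1: a=-1 b=-1/3 c=-1/2 d=1/12
S(7/2) = -41/32

Δ: Δ0=2/3, Δ1=-1
row 1: diag=10, rhs=-10; c'=1/5, d'=-1
back: M1=-1
M: M0=0, M1=-1, M2=0
seg 0: a=-3, c=M0/2=0, d=(M1−M0)/(6·3)=-1/18, b=Δ0−h0·(2M0+M1)/6=7/6
seg 1: a=-1, c=M1/2=-1/2, d=(M2−M1)/(6·2)=1/12, b=Δ1−h1·(2M1+M2)/6=-1/3
t_q=7/2 → seg 1, τ=1/2; S=-1+-1/3·τ+-1/2·τ²+1/12·τ³=-41/32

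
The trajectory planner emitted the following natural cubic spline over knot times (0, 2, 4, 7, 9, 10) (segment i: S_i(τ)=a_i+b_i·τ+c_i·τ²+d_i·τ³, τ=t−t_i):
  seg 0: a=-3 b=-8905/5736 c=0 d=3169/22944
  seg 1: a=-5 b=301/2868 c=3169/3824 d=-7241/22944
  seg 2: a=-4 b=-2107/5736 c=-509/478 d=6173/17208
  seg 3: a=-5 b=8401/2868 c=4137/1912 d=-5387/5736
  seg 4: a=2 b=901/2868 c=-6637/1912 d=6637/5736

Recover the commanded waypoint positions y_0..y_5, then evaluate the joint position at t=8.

y_0=-3 y_1=-5 y_2=-4 y_3=-5 y_4=2 y_5=0
S(8) = -809/956

y_0 = S_0(0) = a_0 = -3
y_1 = S_1(0) = a_1 = -5
y_2 = S_2(0) = a_2 = -4
y_3 = S_3(0) = a_3 = -5
y_4 = S_4(0) = a_4 = 2
y_5 = S_4(1) = 0
t_q=8 is in segment 3 (τ=1); S_3(τ)=-809/956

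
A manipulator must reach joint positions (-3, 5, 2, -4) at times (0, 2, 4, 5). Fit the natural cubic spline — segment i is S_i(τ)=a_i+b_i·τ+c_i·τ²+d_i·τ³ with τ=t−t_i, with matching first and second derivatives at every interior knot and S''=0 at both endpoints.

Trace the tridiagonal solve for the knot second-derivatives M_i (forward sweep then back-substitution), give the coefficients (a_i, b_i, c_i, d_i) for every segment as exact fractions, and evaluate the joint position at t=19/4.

Δ: Δ0=4, Δ1=-3/2, Δ2=-6
row 1: diag=8, rhs=-33; c'=1/4, d'=-33/8
row 2: denom=6−2·1/4=11/2; d'=(-27−2·-33/8)/(11/2)=-75/22
back: M2=-75/22
back: M1=-33/8−1/4·-75/22=-36/11
M: M0=0, M1=-36/11, M2=-75/22, M3=0
seg 0: a=-3, c=M0/2=0, d=(M1−M0)/(6·2)=-3/11, b=Δ0−h0·(2M0+M1)/6=56/11
seg 1: a=5, c=M1/2=-18/11, d=(M2−M1)/(6·2)=-1/88, b=Δ1−h1·(2M1+M2)/6=20/11
seg 2: a=2, c=M2/2=-75/44, d=(M3−M2)/(6·1)=25/44, b=Δ2−h2·(2M2+M3)/6=-107/22
t_q=19/4 → seg 2, τ=3/4; S=2+-107/22·τ+-75/44·τ²+25/44·τ³=-6665/2816

  seg 0: a=-3 b=56/11 c=0 d=-3/11
  seg 1: a=5 b=20/11 c=-18/11 d=-1/88
  seg 2: a=2 b=-107/22 c=-75/44 d=25/44
S(19/4) = -6665/2816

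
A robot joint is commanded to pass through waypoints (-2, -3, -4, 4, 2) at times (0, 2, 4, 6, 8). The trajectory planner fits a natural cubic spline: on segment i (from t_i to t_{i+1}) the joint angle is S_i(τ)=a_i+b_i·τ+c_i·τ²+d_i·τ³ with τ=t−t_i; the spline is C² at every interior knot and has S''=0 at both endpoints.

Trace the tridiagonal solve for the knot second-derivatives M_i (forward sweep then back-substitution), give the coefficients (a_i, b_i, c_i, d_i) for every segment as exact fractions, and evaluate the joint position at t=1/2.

Δ: Δ0=-1/2, Δ1=-1/2, Δ2=4, Δ3=-1
row 1: diag=8, rhs=0; c'=1/4, d'=0
row 2: denom=8−2·1/4=15/2; d'=(27−2·0)/(15/2)=18/5
row 3: denom=8−2·4/15=112/15; d'=(-30−2·18/5)/(112/15)=-279/56
back: M3=-279/56
back: M2=18/5−4/15·-279/56=69/14
back: M1=0−1/4·69/14=-69/56
M: M0=0, M1=-69/56, M2=69/14, M3=-279/56, M4=0
seg 0: a=-2, c=M0/2=0, d=(M1−M0)/(6·2)=-23/224, b=Δ0−h0·(2M0+M1)/6=-5/56
seg 1: a=-3, c=M1/2=-69/112, d=(M2−M1)/(6·2)=115/224, b=Δ1−h1·(2M1+M2)/6=-37/28
seg 2: a=-4, c=M2/2=69/28, d=(M3−M2)/(6·2)=-185/224, b=Δ2−h2·(2M2+M3)/6=19/8
seg 3: a=4, c=M3/2=-279/112, d=(M4−M3)/(6·2)=93/224, b=Δ3−h3·(2M3+M4)/6=65/28
t_q=1/2 → seg 0, τ=1/2; S=-2+-5/56·τ+0·τ²+-23/224·τ³=-3687/1792

  seg 0: a=-2 b=-5/56 c=0 d=-23/224
  seg 1: a=-3 b=-37/28 c=-69/112 d=115/224
  seg 2: a=-4 b=19/8 c=69/28 d=-185/224
  seg 3: a=4 b=65/28 c=-279/112 d=93/224
S(1/2) = -3687/1792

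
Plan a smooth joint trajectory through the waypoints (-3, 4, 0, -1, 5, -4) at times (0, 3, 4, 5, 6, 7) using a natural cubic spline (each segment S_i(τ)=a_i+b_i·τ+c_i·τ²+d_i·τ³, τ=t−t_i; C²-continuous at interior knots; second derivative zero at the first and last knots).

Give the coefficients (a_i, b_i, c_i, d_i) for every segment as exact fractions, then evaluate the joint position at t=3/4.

  seg 0: a=-3 b=6241/1299 c=0 d=-1070/3897
  seg 1: a=4 b=-3389/1299 c=-1070/433 d=1403/1299
  seg 2: a=0 b=-5600/1299 c=333/433 d=3302/1299
  seg 3: a=-1 b=6304/1299 c=3635/433 d=-9415/1299
  seg 4: a=5 b=-131/1299 c=-5780/433 d=5780/1299
S(3/4) = 6755/13856

Δ: Δ0=7/3, Δ1=-4, Δ2=-1, Δ3=6, Δ4=-9
row 1: diag=8, rhs=-38; c'=1/8, d'=-19/4
row 2: denom=4−1·1/8=31/8; d'=(18−1·-19/4)/(31/8)=182/31
row 3: denom=4−1·8/31=116/31; d'=(42−1·182/31)/(116/31)=280/29
row 4: denom=4−1·31/116=433/116; d'=(-90−1·280/29)/(433/116)=-11560/433
back: M4=-11560/433
back: M3=280/29−31/116·-11560/433=7270/433
back: M2=182/31−8/31·7270/433=666/433
back: M1=-19/4−1/8·666/433=-2140/433
M: M0=0, M1=-2140/433, M2=666/433, M3=7270/433, M4=-11560/433, M5=0
seg 0: a=-3, c=M0/2=0, d=(M1−M0)/(6·3)=-1070/3897, b=Δ0−h0·(2M0+M1)/6=6241/1299
seg 1: a=4, c=M1/2=-1070/433, d=(M2−M1)/(6·1)=1403/1299, b=Δ1−h1·(2M1+M2)/6=-3389/1299
seg 2: a=0, c=M2/2=333/433, d=(M3−M2)/(6·1)=3302/1299, b=Δ2−h2·(2M2+M3)/6=-5600/1299
seg 3: a=-1, c=M3/2=3635/433, d=(M4−M3)/(6·1)=-9415/1299, b=Δ3−h3·(2M3+M4)/6=6304/1299
seg 4: a=5, c=M4/2=-5780/433, d=(M5−M4)/(6·1)=5780/1299, b=Δ4−h4·(2M4+M5)/6=-131/1299
t_q=3/4 → seg 0, τ=3/4; S=-3+6241/1299·τ+0·τ²+-1070/3897·τ³=6755/13856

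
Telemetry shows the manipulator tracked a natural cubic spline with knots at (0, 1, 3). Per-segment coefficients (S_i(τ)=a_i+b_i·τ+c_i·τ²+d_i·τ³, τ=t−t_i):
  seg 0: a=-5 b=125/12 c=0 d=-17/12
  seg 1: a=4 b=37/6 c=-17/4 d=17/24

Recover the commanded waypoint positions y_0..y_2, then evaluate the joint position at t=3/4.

y_0=-5 y_1=4 y_2=5
S(3/4) = 567/256

y_0 = S_0(0) = a_0 = -5
y_1 = S_1(0) = a_1 = 4
y_2 = S_1(2) = 5
t_q=3/4 is in segment 0 (τ=3/4); S_0(τ)=567/256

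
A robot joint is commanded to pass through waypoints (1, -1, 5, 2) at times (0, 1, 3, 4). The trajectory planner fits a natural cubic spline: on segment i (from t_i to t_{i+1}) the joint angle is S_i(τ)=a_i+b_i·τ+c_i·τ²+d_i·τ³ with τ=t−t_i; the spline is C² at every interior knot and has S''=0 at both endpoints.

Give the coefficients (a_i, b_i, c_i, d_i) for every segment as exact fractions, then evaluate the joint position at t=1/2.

  seg 0: a=1 b=-53/16 c=0 d=21/16
  seg 1: a=-1 b=5/8 c=63/16 d=-11/8
  seg 2: a=5 b=-1/8 c=-69/16 d=23/16
S(1/2) = -63/128

Δ: Δ0=-2, Δ1=3, Δ2=-3
row 1: diag=6, rhs=30; c'=1/3, d'=5
row 2: denom=6−2·1/3=16/3; d'=(-36−2·5)/(16/3)=-69/8
back: M2=-69/8
back: M1=5−1/3·-69/8=63/8
M: M0=0, M1=63/8, M2=-69/8, M3=0
seg 0: a=1, c=M0/2=0, d=(M1−M0)/(6·1)=21/16, b=Δ0−h0·(2M0+M1)/6=-53/16
seg 1: a=-1, c=M1/2=63/16, d=(M2−M1)/(6·2)=-11/8, b=Δ1−h1·(2M1+M2)/6=5/8
seg 2: a=5, c=M2/2=-69/16, d=(M3−M2)/(6·1)=23/16, b=Δ2−h2·(2M2+M3)/6=-1/8
t_q=1/2 → seg 0, τ=1/2; S=1+-53/16·τ+0·τ²+21/16·τ³=-63/128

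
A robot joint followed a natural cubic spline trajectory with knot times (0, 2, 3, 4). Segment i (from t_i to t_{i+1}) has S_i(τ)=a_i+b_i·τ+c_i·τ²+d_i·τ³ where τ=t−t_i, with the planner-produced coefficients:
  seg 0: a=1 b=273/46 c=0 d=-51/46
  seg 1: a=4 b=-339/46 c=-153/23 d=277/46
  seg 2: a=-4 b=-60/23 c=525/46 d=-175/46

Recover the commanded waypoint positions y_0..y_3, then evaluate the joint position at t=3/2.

y_0 = S_0(0) = a_0 = 1
y_1 = S_1(0) = a_1 = 4
y_2 = S_2(0) = a_2 = -4
y_3 = S_2(1) = 1
t_q=3/2 is in segment 0 (τ=3/2); S_0(τ)=2267/368

y_0=1 y_1=4 y_2=-4 y_3=1
S(3/2) = 2267/368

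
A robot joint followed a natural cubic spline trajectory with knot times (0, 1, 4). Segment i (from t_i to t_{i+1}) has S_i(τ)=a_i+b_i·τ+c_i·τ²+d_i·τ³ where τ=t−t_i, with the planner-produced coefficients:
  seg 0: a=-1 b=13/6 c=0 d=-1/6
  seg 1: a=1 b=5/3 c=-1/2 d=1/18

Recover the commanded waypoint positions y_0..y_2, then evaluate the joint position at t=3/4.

y_0 = S_0(0) = a_0 = -1
y_1 = S_1(0) = a_1 = 1
y_2 = S_1(3) = 3
t_q=3/4 is in segment 0 (τ=3/4); S_0(τ)=71/128

y_0=-1 y_1=1 y_2=3
S(3/4) = 71/128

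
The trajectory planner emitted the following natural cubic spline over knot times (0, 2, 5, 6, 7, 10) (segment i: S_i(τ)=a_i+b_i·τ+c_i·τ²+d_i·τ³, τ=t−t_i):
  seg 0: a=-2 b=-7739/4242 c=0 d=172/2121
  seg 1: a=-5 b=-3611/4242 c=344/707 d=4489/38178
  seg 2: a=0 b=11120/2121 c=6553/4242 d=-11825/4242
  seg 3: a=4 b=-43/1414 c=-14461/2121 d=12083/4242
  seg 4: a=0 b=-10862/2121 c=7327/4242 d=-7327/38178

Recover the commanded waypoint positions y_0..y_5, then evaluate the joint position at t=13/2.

y_0 = S_0(0) = a_0 = -2
y_1 = S_1(0) = a_1 = -5
y_2 = S_2(0) = a_2 = 0
y_3 = S_3(0) = a_3 = 4
y_4 = S_4(0) = a_4 = 0
y_5 = S_4(3) = -5
t_q=13/2 is in segment 3 (τ=1/2); S_3(τ)=12781/4848

y_0=-2 y_1=-5 y_2=0 y_3=4 y_4=0 y_5=-5
S(13/2) = 12781/4848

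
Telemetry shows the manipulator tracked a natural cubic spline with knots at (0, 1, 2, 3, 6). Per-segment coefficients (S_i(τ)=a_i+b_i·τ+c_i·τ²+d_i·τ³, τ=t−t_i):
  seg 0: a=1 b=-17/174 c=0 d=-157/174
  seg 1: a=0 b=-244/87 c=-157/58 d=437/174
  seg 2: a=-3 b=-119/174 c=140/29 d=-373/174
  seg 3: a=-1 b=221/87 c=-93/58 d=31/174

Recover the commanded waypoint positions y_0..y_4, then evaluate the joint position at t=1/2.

y_0=1 y_1=0 y_2=-3 y_3=-1 y_4=-3
S(1/2) = 389/464

y_0 = S_0(0) = a_0 = 1
y_1 = S_1(0) = a_1 = 0
y_2 = S_2(0) = a_2 = -3
y_3 = S_3(0) = a_3 = -1
y_4 = S_3(3) = -3
t_q=1/2 is in segment 0 (τ=1/2); S_0(τ)=389/464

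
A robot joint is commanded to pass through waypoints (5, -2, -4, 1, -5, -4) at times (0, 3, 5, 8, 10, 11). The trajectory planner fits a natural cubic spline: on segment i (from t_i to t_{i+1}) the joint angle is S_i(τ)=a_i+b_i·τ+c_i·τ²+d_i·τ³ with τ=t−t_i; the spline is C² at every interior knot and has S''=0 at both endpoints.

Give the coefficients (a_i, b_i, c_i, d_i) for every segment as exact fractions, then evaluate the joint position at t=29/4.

  seg 0: a=5 b=-2941/1209 c=0 d=40/3627
  seg 1: a=-2 b=-2581/1209 c=40/403 d=283/1209
  seg 2: a=-4 b=1295/1209 c=606/403 d=-526/1209
  seg 3: a=1 b=-1999/1209 c=-972/403 d=1051/1209
  seg 4: a=-5 b=-1051/1209 c=1130/403 d=-1130/1209
S(29/4) = 13759/12896

Δ: Δ0=-7/3, Δ1=-1, Δ2=5/3, Δ3=-3, Δ4=1
row 1: diag=10, rhs=8; c'=1/5, d'=4/5
row 2: denom=10−2·1/5=48/5; d'=(16−2·4/5)/(48/5)=3/2
row 3: denom=10−3·5/16=145/16; d'=(-28−3·3/2)/(145/16)=-104/29
row 4: denom=6−2·32/145=806/145; d'=(24−2·-104/29)/(806/145)=2260/403
back: M4=2260/403
back: M3=-104/29−32/145·2260/403=-1944/403
back: M2=3/2−5/16·-1944/403=1212/403
back: M1=4/5−1/5·1212/403=80/403
M: M0=0, M1=80/403, M2=1212/403, M3=-1944/403, M4=2260/403, M5=0
seg 0: a=5, c=M0/2=0, d=(M1−M0)/(6·3)=40/3627, b=Δ0−h0·(2M0+M1)/6=-2941/1209
seg 1: a=-2, c=M1/2=40/403, d=(M2−M1)/(6·2)=283/1209, b=Δ1−h1·(2M1+M2)/6=-2581/1209
seg 2: a=-4, c=M2/2=606/403, d=(M3−M2)/(6·3)=-526/1209, b=Δ2−h2·(2M2+M3)/6=1295/1209
seg 3: a=1, c=M3/2=-972/403, d=(M4−M3)/(6·2)=1051/1209, b=Δ3−h3·(2M3+M4)/6=-1999/1209
seg 4: a=-5, c=M4/2=1130/403, d=(M5−M4)/(6·1)=-1130/1209, b=Δ4−h4·(2M4+M5)/6=-1051/1209
t_q=29/4 → seg 2, τ=9/4; S=-4+1295/1209·τ+606/403·τ²+-526/1209·τ³=13759/12896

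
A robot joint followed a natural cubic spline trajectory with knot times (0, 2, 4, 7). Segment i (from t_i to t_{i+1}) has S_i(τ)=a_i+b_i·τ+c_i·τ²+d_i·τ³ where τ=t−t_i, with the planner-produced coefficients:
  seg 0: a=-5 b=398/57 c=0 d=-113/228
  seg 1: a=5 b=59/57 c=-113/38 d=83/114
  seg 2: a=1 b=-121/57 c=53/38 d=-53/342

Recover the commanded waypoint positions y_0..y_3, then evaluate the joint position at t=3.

y_0 = S_0(0) = a_0 = -5
y_1 = S_1(0) = a_1 = 5
y_2 = S_2(0) = a_2 = 1
y_3 = S_2(3) = 3
t_q=3 is in segment 1 (τ=1); S_1(τ)=72/19

y_0=-5 y_1=5 y_2=1 y_3=3
S(3) = 72/19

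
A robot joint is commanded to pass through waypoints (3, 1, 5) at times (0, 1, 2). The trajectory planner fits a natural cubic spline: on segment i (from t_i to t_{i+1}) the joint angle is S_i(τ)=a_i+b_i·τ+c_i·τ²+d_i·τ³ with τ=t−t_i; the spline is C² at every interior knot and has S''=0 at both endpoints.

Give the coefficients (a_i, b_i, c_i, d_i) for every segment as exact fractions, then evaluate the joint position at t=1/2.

  seg 0: a=3 b=-7/2 c=0 d=3/2
  seg 1: a=1 b=1 c=9/2 d=-3/2
S(1/2) = 23/16

Δ: Δ0=-2, Δ1=4
row 1: diag=4, rhs=36; c'=1/4, d'=9
back: M1=9
M: M0=0, M1=9, M2=0
seg 0: a=3, c=M0/2=0, d=(M1−M0)/(6·1)=3/2, b=Δ0−h0·(2M0+M1)/6=-7/2
seg 1: a=1, c=M1/2=9/2, d=(M2−M1)/(6·1)=-3/2, b=Δ1−h1·(2M1+M2)/6=1
t_q=1/2 → seg 0, τ=1/2; S=3+-7/2·τ+0·τ²+3/2·τ³=23/16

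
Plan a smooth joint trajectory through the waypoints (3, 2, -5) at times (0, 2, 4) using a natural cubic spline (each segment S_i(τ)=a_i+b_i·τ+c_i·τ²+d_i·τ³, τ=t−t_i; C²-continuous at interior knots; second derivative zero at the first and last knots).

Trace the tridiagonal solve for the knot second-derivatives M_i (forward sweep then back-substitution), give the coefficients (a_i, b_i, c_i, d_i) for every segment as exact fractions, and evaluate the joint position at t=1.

Δ: Δ0=-1/2, Δ1=-7/2
row 1: diag=8, rhs=-18; c'=1/4, d'=-9/4
back: M1=-9/4
M: M0=0, M1=-9/4, M2=0
seg 0: a=3, c=M0/2=0, d=(M1−M0)/(6·2)=-3/16, b=Δ0−h0·(2M0+M1)/6=1/4
seg 1: a=2, c=M1/2=-9/8, d=(M2−M1)/(6·2)=3/16, b=Δ1−h1·(2M1+M2)/6=-2
t_q=1 → seg 0, τ=1; S=3+1/4·τ+0·τ²+-3/16·τ³=49/16

  seg 0: a=3 b=1/4 c=0 d=-3/16
  seg 1: a=2 b=-2 c=-9/8 d=3/16
S(1) = 49/16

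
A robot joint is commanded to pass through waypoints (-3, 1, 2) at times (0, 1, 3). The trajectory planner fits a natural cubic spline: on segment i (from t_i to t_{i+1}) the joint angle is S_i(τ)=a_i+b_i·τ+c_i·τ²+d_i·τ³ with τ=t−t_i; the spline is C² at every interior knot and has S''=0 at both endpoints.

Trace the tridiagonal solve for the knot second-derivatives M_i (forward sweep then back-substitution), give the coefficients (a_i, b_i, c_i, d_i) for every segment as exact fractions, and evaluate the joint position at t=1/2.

Δ: Δ0=4, Δ1=1/2
row 1: diag=6, rhs=-21; c'=1/3, d'=-7/2
back: M1=-7/2
M: M0=0, M1=-7/2, M2=0
seg 0: a=-3, c=M0/2=0, d=(M1−M0)/(6·1)=-7/12, b=Δ0−h0·(2M0+M1)/6=55/12
seg 1: a=1, c=M1/2=-7/4, d=(M2−M1)/(6·2)=7/24, b=Δ1−h1·(2M1+M2)/6=17/6
t_q=1/2 → seg 0, τ=1/2; S=-3+55/12·τ+0·τ²+-7/12·τ³=-25/32

  seg 0: a=-3 b=55/12 c=0 d=-7/12
  seg 1: a=1 b=17/6 c=-7/4 d=7/24
S(1/2) = -25/32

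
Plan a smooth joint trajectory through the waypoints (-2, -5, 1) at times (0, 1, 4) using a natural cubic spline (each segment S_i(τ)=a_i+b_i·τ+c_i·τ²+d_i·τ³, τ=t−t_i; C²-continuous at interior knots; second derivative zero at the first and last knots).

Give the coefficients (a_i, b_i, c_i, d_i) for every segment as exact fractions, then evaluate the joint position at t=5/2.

Δ: Δ0=-3, Δ1=2
row 1: diag=8, rhs=30; c'=3/8, d'=15/4
back: M1=15/4
M: M0=0, M1=15/4, M2=0
seg 0: a=-2, c=M0/2=0, d=(M1−M0)/(6·1)=5/8, b=Δ0−h0·(2M0+M1)/6=-29/8
seg 1: a=-5, c=M1/2=15/8, d=(M2−M1)/(6·3)=-5/24, b=Δ1−h1·(2M1+M2)/6=-7/4
t_q=5/2 → seg 1, τ=3/2; S=-5+-7/4·τ+15/8·τ²+-5/24·τ³=-263/64

  seg 0: a=-2 b=-29/8 c=0 d=5/8
  seg 1: a=-5 b=-7/4 c=15/8 d=-5/24
S(5/2) = -263/64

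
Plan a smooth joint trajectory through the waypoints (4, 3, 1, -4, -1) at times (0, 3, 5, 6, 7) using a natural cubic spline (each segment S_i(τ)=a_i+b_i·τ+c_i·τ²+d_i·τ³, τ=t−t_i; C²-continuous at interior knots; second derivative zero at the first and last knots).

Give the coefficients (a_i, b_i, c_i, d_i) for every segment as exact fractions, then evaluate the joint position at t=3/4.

  seg 0: a=4 b=-254/321 c=0 d=49/963
  seg 1: a=3 b=187/321 c=49/107 d=-401/642
  seg 2: a=1 b=-1631/321 c=-352/107 d=1082/321
  seg 3: a=-4 b=-497/321 c=730/107 d=-730/321
S(3/4) = 23475/6848

Δ: Δ0=-1/3, Δ1=-1, Δ2=-5, Δ3=3
row 1: diag=10, rhs=-4; c'=1/5, d'=-2/5
row 2: denom=6−2·1/5=28/5; d'=(-24−2·-2/5)/(28/5)=-29/7
row 3: denom=4−1·5/28=107/28; d'=(48−1·-29/7)/(107/28)=1460/107
back: M3=1460/107
back: M2=-29/7−5/28·1460/107=-704/107
back: M1=-2/5−1/5·-704/107=98/107
M: M0=0, M1=98/107, M2=-704/107, M3=1460/107, M4=0
seg 0: a=4, c=M0/2=0, d=(M1−M0)/(6·3)=49/963, b=Δ0−h0·(2M0+M1)/6=-254/321
seg 1: a=3, c=M1/2=49/107, d=(M2−M1)/(6·2)=-401/642, b=Δ1−h1·(2M1+M2)/6=187/321
seg 2: a=1, c=M2/2=-352/107, d=(M3−M2)/(6·1)=1082/321, b=Δ2−h2·(2M2+M3)/6=-1631/321
seg 3: a=-4, c=M3/2=730/107, d=(M4−M3)/(6·1)=-730/321, b=Δ3−h3·(2M3+M4)/6=-497/321
t_q=3/4 → seg 0, τ=3/4; S=4+-254/321·τ+0·τ²+49/963·τ³=23475/6848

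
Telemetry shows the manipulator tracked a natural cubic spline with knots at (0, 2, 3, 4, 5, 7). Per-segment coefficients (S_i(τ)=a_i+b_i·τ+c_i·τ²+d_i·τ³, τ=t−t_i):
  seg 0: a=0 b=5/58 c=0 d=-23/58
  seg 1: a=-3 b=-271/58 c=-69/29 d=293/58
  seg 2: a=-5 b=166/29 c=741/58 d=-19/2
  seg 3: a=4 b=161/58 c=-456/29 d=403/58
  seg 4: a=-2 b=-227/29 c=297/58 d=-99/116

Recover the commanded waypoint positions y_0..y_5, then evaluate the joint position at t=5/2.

y_0 = S_0(0) = a_0 = 0
y_1 = S_1(0) = a_1 = -3
y_2 = S_2(0) = a_2 = -5
y_3 = S_3(0) = a_3 = 4
y_4 = S_4(0) = a_4 = -2
y_5 = S_4(2) = -4
t_q=5/2 is in segment 1 (τ=1/2); S_1(τ)=-2459/464

y_0=0 y_1=-3 y_2=-5 y_3=4 y_4=-2 y_5=-4
S(5/2) = -2459/464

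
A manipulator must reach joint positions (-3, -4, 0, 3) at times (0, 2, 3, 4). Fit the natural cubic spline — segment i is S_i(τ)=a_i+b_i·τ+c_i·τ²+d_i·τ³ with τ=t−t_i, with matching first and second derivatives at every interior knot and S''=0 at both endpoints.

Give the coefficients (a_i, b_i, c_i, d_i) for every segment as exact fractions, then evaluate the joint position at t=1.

Δ: Δ0=-1/2, Δ1=4, Δ2=3
row 1: diag=6, rhs=27; c'=1/6, d'=9/2
row 2: denom=4−1·1/6=23/6; d'=(-6−1·9/2)/(23/6)=-63/23
back: M2=-63/23
back: M1=9/2−1/6·-63/23=114/23
M: M0=0, M1=114/23, M2=-63/23, M3=0
seg 0: a=-3, c=M0/2=0, d=(M1−M0)/(6·2)=19/46, b=Δ0−h0·(2M0+M1)/6=-99/46
seg 1: a=-4, c=M1/2=57/23, d=(M2−M1)/(6·1)=-59/46, b=Δ1−h1·(2M1+M2)/6=129/46
seg 2: a=0, c=M2/2=-63/46, d=(M3−M2)/(6·1)=21/46, b=Δ2−h2·(2M2+M3)/6=90/23
t_q=1 → seg 0, τ=1; S=-3+-99/46·τ+0·τ²+19/46·τ³=-109/23

  seg 0: a=-3 b=-99/46 c=0 d=19/46
  seg 1: a=-4 b=129/46 c=57/23 d=-59/46
  seg 2: a=0 b=90/23 c=-63/46 d=21/46
S(1) = -109/23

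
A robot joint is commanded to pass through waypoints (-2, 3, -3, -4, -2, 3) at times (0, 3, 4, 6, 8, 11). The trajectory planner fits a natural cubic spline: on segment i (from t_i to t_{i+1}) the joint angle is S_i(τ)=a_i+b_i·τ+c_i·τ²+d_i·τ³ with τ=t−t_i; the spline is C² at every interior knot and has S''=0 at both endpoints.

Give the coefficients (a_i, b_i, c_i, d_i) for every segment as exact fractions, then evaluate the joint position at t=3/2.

  seg 0: a=-2 b=4040/813 c=0 d=-895/2439
  seg 1: a=3 b=-4015/813 c=-895/271 d=1822/813
  seg 2: a=-3 b=-3919/813 c=927/271 d=-4099/6504
  seg 3: a=-4 b=2113/1626 c=-391/1084 d=343/3252
  seg 4: a=-2 b=1825/1626 c=295/1084 d=-295/9756
S(3/2) = 9139/2168

Δ: Δ0=5/3, Δ1=-6, Δ2=-1/2, Δ3=1, Δ4=5/3
row 1: diag=8, rhs=-46; c'=1/8, d'=-23/4
row 2: denom=6−1·1/8=47/8; d'=(33−1·-23/4)/(47/8)=310/47
row 3: denom=8−2·16/47=344/47; d'=(9−2·310/47)/(344/47)=-197/344
row 4: denom=10−2·47/172=813/86; d'=(4−2·-197/344)/(813/86)=295/542
back: M4=295/542
back: M3=-197/344−47/172·295/542=-391/542
back: M2=310/47−16/47·-391/542=1854/271
back: M1=-23/4−1/8·1854/271=-1790/271
M: M0=0, M1=-1790/271, M2=1854/271, M3=-391/542, M4=295/542, M5=0
seg 0: a=-2, c=M0/2=0, d=(M1−M0)/(6·3)=-895/2439, b=Δ0−h0·(2M0+M1)/6=4040/813
seg 1: a=3, c=M1/2=-895/271, d=(M2−M1)/(6·1)=1822/813, b=Δ1−h1·(2M1+M2)/6=-4015/813
seg 2: a=-3, c=M2/2=927/271, d=(M3−M2)/(6·2)=-4099/6504, b=Δ2−h2·(2M2+M3)/6=-3919/813
seg 3: a=-4, c=M3/2=-391/1084, d=(M4−M3)/(6·2)=343/3252, b=Δ3−h3·(2M3+M4)/6=2113/1626
seg 4: a=-2, c=M4/2=295/1084, d=(M5−M4)/(6·3)=-295/9756, b=Δ4−h4·(2M4+M5)/6=1825/1626
t_q=3/2 → seg 0, τ=3/2; S=-2+4040/813·τ+0·τ²+-895/2439·τ³=9139/2168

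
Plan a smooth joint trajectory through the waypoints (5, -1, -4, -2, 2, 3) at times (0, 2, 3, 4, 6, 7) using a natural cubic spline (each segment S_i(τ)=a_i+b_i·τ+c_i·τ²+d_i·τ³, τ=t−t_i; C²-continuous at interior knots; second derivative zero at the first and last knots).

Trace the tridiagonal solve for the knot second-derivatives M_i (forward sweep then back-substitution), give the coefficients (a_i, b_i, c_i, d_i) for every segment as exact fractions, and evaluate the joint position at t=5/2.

Δ: Δ0=-3, Δ1=-3, Δ2=2, Δ3=2, Δ4=1
row 1: diag=6, rhs=0; c'=1/6, d'=0
row 2: denom=4−1·1/6=23/6; d'=(30−1·0)/(23/6)=180/23
row 3: denom=6−1·6/23=132/23; d'=(0−1·180/23)/(132/23)=-15/11
row 4: denom=6−2·23/66=175/33; d'=(-6−2·-15/11)/(175/33)=-108/175
back: M4=-108/175
back: M3=-15/11−23/66·-108/175=-201/175
back: M2=180/23−6/23·-201/175=1422/175
back: M1=0−1/6·1422/175=-237/175
M: M0=0, M1=-237/175, M2=1422/175, M3=-201/175, M4=-108/175, M5=0
seg 0: a=5, c=M0/2=0, d=(M1−M0)/(6·2)=-79/700, b=Δ0−h0·(2M0+M1)/6=-446/175
seg 1: a=-1, c=M1/2=-237/350, d=(M2−M1)/(6·1)=79/50, b=Δ1−h1·(2M1+M2)/6=-683/175
seg 2: a=-4, c=M2/2=711/175, d=(M3−M2)/(6·1)=-541/350, b=Δ2−h2·(2M2+M3)/6=-181/350
seg 3: a=-2, c=M3/2=-201/350, d=(M4−M3)/(6·2)=31/700, b=Δ3−h3·(2M3+M4)/6=104/35
seg 4: a=2, c=M4/2=-54/175, d=(M5−M4)/(6·1)=18/175, b=Δ4−h4·(2M4+M5)/6=211/175
t_q=5/2 → seg 1, τ=1/2; S=-1+-683/175·τ+-237/350·τ²+79/50·τ³=-1637/560

  seg 0: a=5 b=-446/175 c=0 d=-79/700
  seg 1: a=-1 b=-683/175 c=-237/350 d=79/50
  seg 2: a=-4 b=-181/350 c=711/175 d=-541/350
  seg 3: a=-2 b=104/35 c=-201/350 d=31/700
  seg 4: a=2 b=211/175 c=-54/175 d=18/175
S(5/2) = -1637/560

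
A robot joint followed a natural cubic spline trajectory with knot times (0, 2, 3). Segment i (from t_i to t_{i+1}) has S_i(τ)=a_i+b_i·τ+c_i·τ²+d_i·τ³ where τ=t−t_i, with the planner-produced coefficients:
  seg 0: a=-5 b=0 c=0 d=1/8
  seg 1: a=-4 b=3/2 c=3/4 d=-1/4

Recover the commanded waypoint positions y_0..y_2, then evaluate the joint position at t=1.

y_0=-5 y_1=-4 y_2=-2
S(1) = -39/8

y_0 = S_0(0) = a_0 = -5
y_1 = S_1(0) = a_1 = -4
y_2 = S_1(1) = -2
t_q=1 is in segment 0 (τ=1); S_0(τ)=-39/8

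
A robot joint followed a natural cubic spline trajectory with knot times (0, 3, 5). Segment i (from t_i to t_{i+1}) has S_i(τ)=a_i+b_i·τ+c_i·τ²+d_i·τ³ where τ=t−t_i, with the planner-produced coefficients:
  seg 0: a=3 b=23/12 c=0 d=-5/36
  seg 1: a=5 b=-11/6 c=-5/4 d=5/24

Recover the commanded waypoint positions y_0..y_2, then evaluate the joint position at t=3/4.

y_0 = S_0(0) = a_0 = 3
y_1 = S_1(0) = a_1 = 5
y_2 = S_1(2) = -2
t_q=3/4 is in segment 0 (τ=3/4); S_0(τ)=1121/256

y_0=3 y_1=5 y_2=-2
S(3/4) = 1121/256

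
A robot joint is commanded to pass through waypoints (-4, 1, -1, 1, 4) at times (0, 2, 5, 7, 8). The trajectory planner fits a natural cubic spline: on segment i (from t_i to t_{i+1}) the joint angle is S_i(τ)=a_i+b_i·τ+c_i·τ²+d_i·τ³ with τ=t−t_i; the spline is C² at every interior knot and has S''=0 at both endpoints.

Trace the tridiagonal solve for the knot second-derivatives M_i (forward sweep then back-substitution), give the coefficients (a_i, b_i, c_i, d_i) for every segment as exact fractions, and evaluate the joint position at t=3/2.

Δ: Δ0=5/2, Δ1=-2/3, Δ2=1, Δ3=3
row 1: diag=10, rhs=-19; c'=3/10, d'=-19/10
row 2: denom=10−3·3/10=91/10; d'=(10−3·-19/10)/(91/10)=157/91
row 3: denom=6−2·20/91=506/91; d'=(12−2·157/91)/(506/91)=389/253
back: M3=389/253
back: M2=157/91−20/91·389/253=351/253
back: M1=-19/10−3/10·351/253=-586/253
M: M0=0, M1=-586/253, M2=351/253, M3=389/253, M4=0
seg 0: a=-4, c=M0/2=0, d=(M1−M0)/(6·2)=-293/1518, b=Δ0−h0·(2M0+M1)/6=4967/1518
seg 1: a=1, c=M1/2=-293/253, d=(M2−M1)/(6·3)=937/4554, b=Δ1−h1·(2M1+M2)/6=1451/1518
seg 2: a=-1, c=M2/2=351/506, d=(M3−M2)/(6·2)=19/1518, b=Δ2−h2·(2M2+M3)/6=-332/759
seg 3: a=1, c=M3/2=389/506, d=(M4−M3)/(6·1)=-389/1518, b=Δ3−h3·(2M3+M4)/6=1888/759
t_q=3/2 → seg 0, τ=3/2; S=-4+4967/1518·τ+0·τ²+-293/1518·τ³=1039/4048

  seg 0: a=-4 b=4967/1518 c=0 d=-293/1518
  seg 1: a=1 b=1451/1518 c=-293/253 d=937/4554
  seg 2: a=-1 b=-332/759 c=351/506 d=19/1518
  seg 3: a=1 b=1888/759 c=389/506 d=-389/1518
S(3/2) = 1039/4048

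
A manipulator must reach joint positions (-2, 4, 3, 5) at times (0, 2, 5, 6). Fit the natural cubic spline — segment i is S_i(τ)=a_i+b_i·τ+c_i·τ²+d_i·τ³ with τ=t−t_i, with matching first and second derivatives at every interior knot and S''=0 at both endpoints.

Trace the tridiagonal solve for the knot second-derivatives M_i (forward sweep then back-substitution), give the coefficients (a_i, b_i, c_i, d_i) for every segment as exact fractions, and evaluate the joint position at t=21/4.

  seg 0: a=-2 b=841/213 c=0 d=-101/426
  seg 1: a=4 b=235/213 c=-101/71 d=67/213
  seg 2: a=3 b=226/213 c=100/71 d=-100/213
S(21/4) = 3801/1136

Δ: Δ0=3, Δ1=-1/3, Δ2=2
row 1: diag=10, rhs=-20; c'=3/10, d'=-2
row 2: denom=8−3·3/10=71/10; d'=(14−3·-2)/(71/10)=200/71
back: M2=200/71
back: M1=-2−3/10·200/71=-202/71
M: M0=0, M1=-202/71, M2=200/71, M3=0
seg 0: a=-2, c=M0/2=0, d=(M1−M0)/(6·2)=-101/426, b=Δ0−h0·(2M0+M1)/6=841/213
seg 1: a=4, c=M1/2=-101/71, d=(M2−M1)/(6·3)=67/213, b=Δ1−h1·(2M1+M2)/6=235/213
seg 2: a=3, c=M2/2=100/71, d=(M3−M2)/(6·1)=-100/213, b=Δ2−h2·(2M2+M3)/6=226/213
t_q=21/4 → seg 2, τ=1/4; S=3+226/213·τ+100/71·τ²+-100/213·τ³=3801/1136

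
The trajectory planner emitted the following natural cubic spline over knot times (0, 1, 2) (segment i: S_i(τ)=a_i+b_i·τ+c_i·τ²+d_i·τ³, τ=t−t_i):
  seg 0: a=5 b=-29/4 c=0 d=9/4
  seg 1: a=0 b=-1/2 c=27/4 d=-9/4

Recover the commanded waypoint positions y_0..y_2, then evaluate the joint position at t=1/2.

y_0 = S_0(0) = a_0 = 5
y_1 = S_1(0) = a_1 = 0
y_2 = S_1(1) = 4
t_q=1/2 is in segment 0 (τ=1/2); S_0(τ)=53/32

y_0=5 y_1=0 y_2=4
S(1/2) = 53/32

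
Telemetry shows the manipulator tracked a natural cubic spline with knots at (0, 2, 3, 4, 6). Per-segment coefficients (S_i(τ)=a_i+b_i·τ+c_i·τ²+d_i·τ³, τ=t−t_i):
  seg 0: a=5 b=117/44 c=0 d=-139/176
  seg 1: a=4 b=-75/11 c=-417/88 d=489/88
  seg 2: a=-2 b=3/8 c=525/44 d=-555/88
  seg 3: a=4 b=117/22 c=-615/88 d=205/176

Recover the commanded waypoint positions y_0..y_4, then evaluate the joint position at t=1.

y_0=5 y_1=4 y_2=-2 y_3=4 y_4=-4
S(1) = 1209/176

y_0 = S_0(0) = a_0 = 5
y_1 = S_1(0) = a_1 = 4
y_2 = S_2(0) = a_2 = -2
y_3 = S_3(0) = a_3 = 4
y_4 = S_3(2) = -4
t_q=1 is in segment 0 (τ=1); S_0(τ)=1209/176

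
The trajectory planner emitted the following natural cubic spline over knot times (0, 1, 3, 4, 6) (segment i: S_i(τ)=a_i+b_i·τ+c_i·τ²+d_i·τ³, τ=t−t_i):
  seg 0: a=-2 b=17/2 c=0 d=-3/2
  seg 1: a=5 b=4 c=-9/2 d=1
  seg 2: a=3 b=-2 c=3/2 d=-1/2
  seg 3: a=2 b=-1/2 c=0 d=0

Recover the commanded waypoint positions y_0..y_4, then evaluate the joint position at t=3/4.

y_0 = S_0(0) = a_0 = -2
y_1 = S_1(0) = a_1 = 5
y_2 = S_2(0) = a_2 = 3
y_3 = S_3(0) = a_3 = 2
y_4 = S_3(2) = 1
t_q=3/4 is in segment 0 (τ=3/4); S_0(τ)=479/128

y_0=-2 y_1=5 y_2=3 y_3=2 y_4=1
S(3/4) = 479/128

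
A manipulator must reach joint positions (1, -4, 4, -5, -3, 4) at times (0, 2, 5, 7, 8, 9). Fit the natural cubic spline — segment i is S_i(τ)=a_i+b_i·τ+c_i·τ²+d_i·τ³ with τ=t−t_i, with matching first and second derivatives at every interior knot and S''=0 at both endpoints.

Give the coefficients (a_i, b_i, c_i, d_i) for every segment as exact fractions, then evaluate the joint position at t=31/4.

  seg 0: a=1 b=-49709/11598 c=0 d=10357/23196
  seg 1: a=-4 b=12433/11598 c=10357/3866 d=-4151/5799
  seg 2: a=4 b=-25295/11598 c=-14549/3866 d=30199/23196
  seg 3: a=-5 b=-18689/11598 c=7825/1933 d=-5065/11598
  seg 4: a=-3 b=30008/5799 c=10585/3866 d=-10585/11598
S(31/4) = -1018329/247424

Δ: Δ0=-5/2, Δ1=8/3, Δ2=-9/2, Δ3=2, Δ4=7
row 1: diag=10, rhs=31; c'=3/10, d'=31/10
row 2: denom=10−3·3/10=91/10; d'=(-43−3·31/10)/(91/10)=-523/91
row 3: denom=6−2·20/91=506/91; d'=(39−2·-523/91)/(506/91)=4595/506
row 4: denom=4−1·91/506=1933/506; d'=(30−1·4595/506)/(1933/506)=10585/1933
back: M4=10585/1933
back: M3=4595/506−91/506·10585/1933=15650/1933
back: M2=-523/91−20/91·15650/1933=-14549/1933
back: M1=31/10−3/10·-14549/1933=10357/1933
M: M0=0, M1=10357/1933, M2=-14549/1933, M3=15650/1933, M4=10585/1933, M5=0
seg 0: a=1, c=M0/2=0, d=(M1−M0)/(6·2)=10357/23196, b=Δ0−h0·(2M0+M1)/6=-49709/11598
seg 1: a=-4, c=M1/2=10357/3866, d=(M2−M1)/(6·3)=-4151/5799, b=Δ1−h1·(2M1+M2)/6=12433/11598
seg 2: a=4, c=M2/2=-14549/3866, d=(M3−M2)/(6·2)=30199/23196, b=Δ2−h2·(2M2+M3)/6=-25295/11598
seg 3: a=-5, c=M3/2=7825/1933, d=(M4−M3)/(6·1)=-5065/11598, b=Δ3−h3·(2M3+M4)/6=-18689/11598
seg 4: a=-3, c=M4/2=10585/3866, d=(M5−M4)/(6·1)=-10585/11598, b=Δ4−h4·(2M4+M5)/6=30008/5799
t_q=31/4 → seg 3, τ=3/4; S=-5+-18689/11598·τ+7825/1933·τ²+-5065/11598·τ³=-1018329/247424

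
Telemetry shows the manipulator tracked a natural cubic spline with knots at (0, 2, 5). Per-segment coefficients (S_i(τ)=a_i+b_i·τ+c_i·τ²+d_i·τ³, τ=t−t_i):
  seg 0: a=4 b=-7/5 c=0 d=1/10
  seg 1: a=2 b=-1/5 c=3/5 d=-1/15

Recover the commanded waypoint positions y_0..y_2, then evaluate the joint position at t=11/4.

y_0 = S_0(0) = a_0 = 4
y_1 = S_1(0) = a_1 = 2
y_2 = S_1(3) = 5
t_q=11/4 is in segment 1 (τ=3/4); S_1(τ)=691/320

y_0=4 y_1=2 y_2=5
S(11/4) = 691/320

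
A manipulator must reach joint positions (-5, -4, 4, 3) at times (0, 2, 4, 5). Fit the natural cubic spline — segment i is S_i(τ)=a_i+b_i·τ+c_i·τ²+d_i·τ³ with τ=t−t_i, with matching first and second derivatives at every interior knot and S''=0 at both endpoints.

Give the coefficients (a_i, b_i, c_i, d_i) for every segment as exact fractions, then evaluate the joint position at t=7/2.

  seg 0: a=-5 b=-10/11 c=0 d=31/88
  seg 1: a=-4 b=73/22 c=93/44 d=-39/44
  seg 2: a=4 b=25/22 c=-141/44 d=47/44
S(7/2) = 965/352

Δ: Δ0=1/2, Δ1=4, Δ2=-1
row 1: diag=8, rhs=21; c'=1/4, d'=21/8
row 2: denom=6−2·1/4=11/2; d'=(-30−2·21/8)/(11/2)=-141/22
back: M2=-141/22
back: M1=21/8−1/4·-141/22=93/22
M: M0=0, M1=93/22, M2=-141/22, M3=0
seg 0: a=-5, c=M0/2=0, d=(M1−M0)/(6·2)=31/88, b=Δ0−h0·(2M0+M1)/6=-10/11
seg 1: a=-4, c=M1/2=93/44, d=(M2−M1)/(6·2)=-39/44, b=Δ1−h1·(2M1+M2)/6=73/22
seg 2: a=4, c=M2/2=-141/44, d=(M3−M2)/(6·1)=47/44, b=Δ2−h2·(2M2+M3)/6=25/22
t_q=7/2 → seg 1, τ=3/2; S=-4+73/22·τ+93/44·τ²+-39/44·τ³=965/352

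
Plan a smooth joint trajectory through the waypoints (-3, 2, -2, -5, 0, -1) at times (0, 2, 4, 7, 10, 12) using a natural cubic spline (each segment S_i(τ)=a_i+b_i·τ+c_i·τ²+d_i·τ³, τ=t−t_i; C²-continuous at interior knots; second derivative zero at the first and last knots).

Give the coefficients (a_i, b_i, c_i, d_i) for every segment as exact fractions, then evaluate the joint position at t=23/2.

  seg 0: a=-3 b=7129/1929 c=0 d=-4613/15432
  seg 1: a=2 b=419/3858 c=-4613/2572 d=713/1929
  seg 2: a=-2 b=-10147/3858 c=1091/2572 d=2759/69444
  seg 3: a=-5 b=7621/7716 c=1508/1929 d=-12857/69444
  seg 4: a=0 b=2621/3858 c=-2275/2572 d=2275/15432
S(23/2) = -19489/41152

Δ: Δ0=5/2, Δ1=-2, Δ2=-1, Δ3=5/3, Δ4=-1/2
row 1: diag=8, rhs=-27; c'=1/4, d'=-27/8
row 2: denom=10−2·1/4=19/2; d'=(6−2·-27/8)/(19/2)=51/38
row 3: denom=12−3·6/19=210/19; d'=(16−3·51/38)/(210/19)=13/12
row 4: denom=10−3·19/70=643/70; d'=(-13−3·13/12)/(643/70)=-2275/1286
back: M4=-2275/1286
back: M3=13/12−19/70·-2275/1286=3016/1929
back: M2=51/38−6/19·3016/1929=1091/1286
back: M1=-27/8−1/4·1091/1286=-4613/1286
M: M0=0, M1=-4613/1286, M2=1091/1286, M3=3016/1929, M4=-2275/1286, M5=0
seg 0: a=-3, c=M0/2=0, d=(M1−M0)/(6·2)=-4613/15432, b=Δ0−h0·(2M0+M1)/6=7129/1929
seg 1: a=2, c=M1/2=-4613/2572, d=(M2−M1)/(6·2)=713/1929, b=Δ1−h1·(2M1+M2)/6=419/3858
seg 2: a=-2, c=M2/2=1091/2572, d=(M3−M2)/(6·3)=2759/69444, b=Δ2−h2·(2M2+M3)/6=-10147/3858
seg 3: a=-5, c=M3/2=1508/1929, d=(M4−M3)/(6·3)=-12857/69444, b=Δ3−h3·(2M3+M4)/6=7621/7716
seg 4: a=0, c=M4/2=-2275/2572, d=(M5−M4)/(6·2)=2275/15432, b=Δ4−h4·(2M4+M5)/6=2621/3858
t_q=23/2 → seg 4, τ=3/2; S=0+2621/3858·τ+-2275/2572·τ²+2275/15432·τ³=-19489/41152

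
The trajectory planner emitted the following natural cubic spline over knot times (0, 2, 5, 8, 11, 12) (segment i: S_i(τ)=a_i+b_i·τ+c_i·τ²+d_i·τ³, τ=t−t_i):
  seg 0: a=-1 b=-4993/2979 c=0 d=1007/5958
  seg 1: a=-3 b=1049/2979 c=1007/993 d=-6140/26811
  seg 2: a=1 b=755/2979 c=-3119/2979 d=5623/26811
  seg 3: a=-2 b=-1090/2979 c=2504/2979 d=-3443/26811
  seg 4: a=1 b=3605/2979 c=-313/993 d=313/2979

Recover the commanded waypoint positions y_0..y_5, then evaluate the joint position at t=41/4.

y_0 = S_0(0) = a_0 = -1
y_1 = S_1(0) = a_1 = -3
y_2 = S_2(0) = a_2 = 1
y_3 = S_3(0) = a_3 = -2
y_4 = S_4(0) = a_4 = 1
y_5 = S_4(1) = 2
t_q=41/4 is in segment 3 (τ=9/4); S_3(τ)=-651/21184

y_0=-1 y_1=-3 y_2=1 y_3=-2 y_4=1 y_5=2
S(41/4) = -651/21184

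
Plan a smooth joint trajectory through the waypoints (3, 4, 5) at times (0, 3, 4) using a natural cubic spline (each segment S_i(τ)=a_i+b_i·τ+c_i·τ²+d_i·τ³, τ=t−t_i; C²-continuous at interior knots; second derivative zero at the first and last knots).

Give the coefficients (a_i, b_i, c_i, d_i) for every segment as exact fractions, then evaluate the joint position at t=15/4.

  seg 0: a=3 b=1/12 c=0 d=1/36
  seg 1: a=4 b=5/6 c=1/4 d=-1/12
S(15/4) = 1211/256

Δ: Δ0=1/3, Δ1=1
row 1: diag=8, rhs=4; c'=1/8, d'=1/2
back: M1=1/2
M: M0=0, M1=1/2, M2=0
seg 0: a=3, c=M0/2=0, d=(M1−M0)/(6·3)=1/36, b=Δ0−h0·(2M0+M1)/6=1/12
seg 1: a=4, c=M1/2=1/4, d=(M2−M1)/(6·1)=-1/12, b=Δ1−h1·(2M1+M2)/6=5/6
t_q=15/4 → seg 1, τ=3/4; S=4+5/6·τ+1/4·τ²+-1/12·τ³=1211/256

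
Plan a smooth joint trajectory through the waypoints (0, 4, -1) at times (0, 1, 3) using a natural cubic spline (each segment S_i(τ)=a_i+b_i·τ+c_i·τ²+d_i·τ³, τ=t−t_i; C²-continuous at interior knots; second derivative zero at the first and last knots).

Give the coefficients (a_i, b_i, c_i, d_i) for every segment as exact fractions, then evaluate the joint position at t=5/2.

Δ: Δ0=4, Δ1=-5/2
row 1: diag=6, rhs=-39; c'=1/3, d'=-13/2
back: M1=-13/2
M: M0=0, M1=-13/2, M2=0
seg 0: a=0, c=M0/2=0, d=(M1−M0)/(6·1)=-13/12, b=Δ0−h0·(2M0+M1)/6=61/12
seg 1: a=4, c=M1/2=-13/4, d=(M2−M1)/(6·2)=13/24, b=Δ1−h1·(2M1+M2)/6=11/6
t_q=5/2 → seg 1, τ=3/2; S=4+11/6·τ+-13/4·τ²+13/24·τ³=81/64

  seg 0: a=0 b=61/12 c=0 d=-13/12
  seg 1: a=4 b=11/6 c=-13/4 d=13/24
S(5/2) = 81/64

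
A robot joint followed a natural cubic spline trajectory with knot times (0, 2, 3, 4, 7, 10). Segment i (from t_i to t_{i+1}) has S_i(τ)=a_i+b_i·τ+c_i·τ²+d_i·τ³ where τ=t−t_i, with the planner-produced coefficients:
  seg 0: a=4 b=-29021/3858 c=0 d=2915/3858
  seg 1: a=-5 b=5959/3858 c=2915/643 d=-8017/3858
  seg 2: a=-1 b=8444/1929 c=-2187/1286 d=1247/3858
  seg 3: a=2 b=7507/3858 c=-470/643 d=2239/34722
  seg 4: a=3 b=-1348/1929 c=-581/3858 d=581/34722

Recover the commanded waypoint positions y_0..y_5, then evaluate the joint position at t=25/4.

y_0=4 y_1=-5 y_2=-1 y_3=2 y_4=3 y_5=0
S(25/4) = 280837/82304

y_0 = S_0(0) = a_0 = 4
y_1 = S_1(0) = a_1 = -5
y_2 = S_2(0) = a_2 = -1
y_3 = S_3(0) = a_3 = 2
y_4 = S_4(0) = a_4 = 3
y_5 = S_4(3) = 0
t_q=25/4 is in segment 3 (τ=9/4); S_3(τ)=280837/82304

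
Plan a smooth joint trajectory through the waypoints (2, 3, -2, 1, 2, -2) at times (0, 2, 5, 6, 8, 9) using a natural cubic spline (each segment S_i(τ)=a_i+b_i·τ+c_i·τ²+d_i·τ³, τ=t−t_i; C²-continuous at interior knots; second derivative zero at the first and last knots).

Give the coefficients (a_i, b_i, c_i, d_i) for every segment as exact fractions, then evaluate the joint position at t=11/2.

Δ: Δ0=1/2, Δ1=-5/3, Δ2=3, Δ3=1/2, Δ4=-4
row 1: diag=10, rhs=-13; c'=3/10, d'=-13/10
row 2: denom=8−3·3/10=71/10; d'=(28−3·-13/10)/(71/10)=319/71
row 3: denom=6−1·10/71=416/71; d'=(-15−1·319/71)/(416/71)=-173/52
row 4: denom=6−2·71/208=553/104; d'=(-27−2·-173/52)/(553/104)=-2116/553
back: M4=-2116/553
back: M3=-173/52−71/208·-2116/553=-2235/1106
back: M2=319/71−10/71·-2235/1106=2642/553
back: M1=-13/10−3/10·2642/553=-3023/1106
M: M0=0, M1=-3023/1106, M2=2642/553, M3=-2235/1106, M4=-2116/553, M5=0
seg 0: a=2, c=M0/2=0, d=(M1−M0)/(6·2)=-3023/13272, b=Δ0−h0·(2M0+M1)/6=2341/1659
seg 1: a=3, c=M1/2=-3023/2212, d=(M2−M1)/(6·3)=923/2212, b=Δ1−h1·(2M1+M2)/6=-4387/3318
seg 2: a=-2, c=M2/2=1321/553, d=(M3−M2)/(6·1)=-7519/6636, b=Δ2−h2·(2M2+M3)/6=11575/6636
seg 3: a=1, c=M3/2=-2235/2212, d=(M4−M3)/(6·2)=-1997/13272, b=Δ3−h3·(2M3+M4)/6=10361/3318
seg 4: a=2, c=M4/2=-1058/553, d=(M5−M4)/(6·1)=1058/1659, b=Δ4−h4·(2M4+M5)/6=-4520/1659
t_q=11/2 → seg 2, τ=1/2; S=-2+11575/6636·τ+1321/553·τ²+-7519/6636·τ³=-11897/17696

  seg 0: a=2 b=2341/1659 c=0 d=-3023/13272
  seg 1: a=3 b=-4387/3318 c=-3023/2212 d=923/2212
  seg 2: a=-2 b=11575/6636 c=1321/553 d=-7519/6636
  seg 3: a=1 b=10361/3318 c=-2235/2212 d=-1997/13272
  seg 4: a=2 b=-4520/1659 c=-1058/553 d=1058/1659
S(11/2) = -11897/17696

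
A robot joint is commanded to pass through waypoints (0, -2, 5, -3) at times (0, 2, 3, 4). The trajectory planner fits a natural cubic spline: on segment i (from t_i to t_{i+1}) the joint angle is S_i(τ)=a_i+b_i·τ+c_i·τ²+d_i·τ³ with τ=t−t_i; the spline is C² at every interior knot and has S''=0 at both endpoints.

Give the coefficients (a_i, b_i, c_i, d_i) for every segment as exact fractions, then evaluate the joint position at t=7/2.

  seg 0: a=0 b=-117/23 c=0 d=47/46
  seg 1: a=-2 b=165/23 c=141/23 d=-145/23
  seg 2: a=5 b=12/23 c=-294/23 d=98/23
S(7/2) = 239/92

Δ: Δ0=-1, Δ1=7, Δ2=-8
row 1: diag=6, rhs=48; c'=1/6, d'=8
row 2: denom=4−1·1/6=23/6; d'=(-90−1·8)/(23/6)=-588/23
back: M2=-588/23
back: M1=8−1/6·-588/23=282/23
M: M0=0, M1=282/23, M2=-588/23, M3=0
seg 0: a=0, c=M0/2=0, d=(M1−M0)/(6·2)=47/46, b=Δ0−h0·(2M0+M1)/6=-117/23
seg 1: a=-2, c=M1/2=141/23, d=(M2−M1)/(6·1)=-145/23, b=Δ1−h1·(2M1+M2)/6=165/23
seg 2: a=5, c=M2/2=-294/23, d=(M3−M2)/(6·1)=98/23, b=Δ2−h2·(2M2+M3)/6=12/23
t_q=7/2 → seg 2, τ=1/2; S=5+12/23·τ+-294/23·τ²+98/23·τ³=239/92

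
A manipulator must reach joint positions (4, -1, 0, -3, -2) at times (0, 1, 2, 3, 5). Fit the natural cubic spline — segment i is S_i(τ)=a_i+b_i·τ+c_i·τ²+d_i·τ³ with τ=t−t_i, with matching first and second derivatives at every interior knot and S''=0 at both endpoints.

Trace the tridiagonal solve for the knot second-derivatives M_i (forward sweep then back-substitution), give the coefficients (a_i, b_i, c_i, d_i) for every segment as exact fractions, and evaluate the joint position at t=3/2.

  seg 0: a=4 b=-1191/172 c=0 d=331/172
  seg 1: a=-1 b=-99/86 c=993/172 d=-623/172
  seg 2: a=0 b=-81/172 c=-219/43 d=441/172
  seg 3: a=-3 b=-255/86 c=447/172 d=-149/344
S(3/2) = -805/1376

Δ: Δ0=-5, Δ1=1, Δ2=-3, Δ3=1/2
row 1: diag=4, rhs=36; c'=1/4, d'=9
row 2: denom=4−1·1/4=15/4; d'=(-24−1·9)/(15/4)=-44/5
row 3: denom=6−1·4/15=86/15; d'=(21−1·-44/5)/(86/15)=447/86
back: M3=447/86
back: M2=-44/5−4/15·447/86=-438/43
back: M1=9−1/4·-438/43=993/86
M: M0=0, M1=993/86, M2=-438/43, M3=447/86, M4=0
seg 0: a=4, c=M0/2=0, d=(M1−M0)/(6·1)=331/172, b=Δ0−h0·(2M0+M1)/6=-1191/172
seg 1: a=-1, c=M1/2=993/172, d=(M2−M1)/(6·1)=-623/172, b=Δ1−h1·(2M1+M2)/6=-99/86
seg 2: a=0, c=M2/2=-219/43, d=(M3−M2)/(6·1)=441/172, b=Δ2−h2·(2M2+M3)/6=-81/172
seg 3: a=-3, c=M3/2=447/172, d=(M4−M3)/(6·2)=-149/344, b=Δ3−h3·(2M3+M4)/6=-255/86
t_q=3/2 → seg 1, τ=1/2; S=-1+-99/86·τ+993/172·τ²+-623/172·τ³=-805/1376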